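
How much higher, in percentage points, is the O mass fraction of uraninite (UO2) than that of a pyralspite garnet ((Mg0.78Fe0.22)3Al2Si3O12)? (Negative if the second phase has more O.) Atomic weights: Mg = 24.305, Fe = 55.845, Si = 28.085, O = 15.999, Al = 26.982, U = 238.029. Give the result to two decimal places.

First mineral: 31.998 g O in 270.027 g formula = 11.85 wt% O.
Second mineral: 191.988 g O in 423.938 g formula = 45.29 wt% O.
11.85% − 45.29% gives a difference of -33.44 percentage points.

-33.44 percentage points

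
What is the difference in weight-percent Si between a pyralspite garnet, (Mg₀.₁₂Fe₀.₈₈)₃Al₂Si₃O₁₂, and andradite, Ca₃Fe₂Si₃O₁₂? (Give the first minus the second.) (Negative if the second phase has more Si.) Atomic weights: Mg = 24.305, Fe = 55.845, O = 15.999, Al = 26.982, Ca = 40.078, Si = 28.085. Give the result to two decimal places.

0.74 percentage points

First mineral: 84.255 g Si in 486.388 g formula = 17.32 wt% Si.
Second mineral: 84.255 g Si in 508.167 g formula = 16.58 wt% Si.
17.32% − 16.58% gives a difference of 0.74 percentage points.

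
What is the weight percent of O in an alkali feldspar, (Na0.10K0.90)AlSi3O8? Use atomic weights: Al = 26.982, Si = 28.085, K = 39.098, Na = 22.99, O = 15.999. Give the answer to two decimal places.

Molar mass of (Na0.10K0.90)AlSi3O8: 0.10*22.99 + 0.90*39.098 + 1*26.982 + 3*28.085 + 8*15.999 = 276.716 g/mol.
Mass of O per formula unit: 8 × 15.999 = 127.992 g.
Weight fraction O = 127.992 / 276.716 = 0.4625.

46.25 wt%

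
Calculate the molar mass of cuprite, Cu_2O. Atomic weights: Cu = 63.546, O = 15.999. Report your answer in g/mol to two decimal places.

The formula mass is the sum 2×63.546 + 1×15.999.

143.09 g/mol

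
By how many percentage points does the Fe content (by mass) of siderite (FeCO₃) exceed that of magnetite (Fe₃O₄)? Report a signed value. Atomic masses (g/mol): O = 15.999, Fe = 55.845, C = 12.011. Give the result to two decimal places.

-24.16 percentage points

First mineral: 55.845 g Fe in 115.853 g formula = 48.20 wt% Fe.
Second mineral: 167.535 g Fe in 231.531 g formula = 72.36 wt% Fe.
48.20% − 72.36% gives a difference of -24.16 percentage points.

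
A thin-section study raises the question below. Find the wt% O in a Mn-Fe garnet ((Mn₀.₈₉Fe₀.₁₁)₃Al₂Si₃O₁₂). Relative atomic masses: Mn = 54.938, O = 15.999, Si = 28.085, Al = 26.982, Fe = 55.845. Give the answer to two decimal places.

38.76 weight percent

Molar mass of (Mn₀.₈₉Fe₀.₁₁)₃Al₂Si₃O₁₂: 2.67·54.938 + 0.33·55.845 + 2·26.982 + 3·28.085 + 12·15.999 = 495.320 g/mol.
Mass of O per formula unit: 12 × 15.999 = 191.988 g.
Weight fraction O = 191.988 / 495.320 = 0.3876.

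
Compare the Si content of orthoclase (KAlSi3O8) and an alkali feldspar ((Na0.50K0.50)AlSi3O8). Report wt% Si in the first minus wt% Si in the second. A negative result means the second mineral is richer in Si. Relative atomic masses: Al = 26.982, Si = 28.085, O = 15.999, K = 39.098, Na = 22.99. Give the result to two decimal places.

Si in KAlSi3O8: molar mass 278.327 g/mol; 3×28.085 = 84.255 g → 30.27 wt%.
Si in (Na0.50K0.50)AlSi3O8: molar mass 270.273 g/mol; 3×28.085 = 84.255 g → 31.17 wt%.
Difference = 30.27 − 31.17 = -0.90 percentage points.

-0.90 percentage points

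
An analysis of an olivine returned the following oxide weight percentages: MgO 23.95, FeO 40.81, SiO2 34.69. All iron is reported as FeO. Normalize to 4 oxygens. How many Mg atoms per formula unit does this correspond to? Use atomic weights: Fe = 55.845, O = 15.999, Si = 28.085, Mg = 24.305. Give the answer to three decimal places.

23.95 wt% MgO ÷ 40.304 g/mol = 0.59423 mol, giving 0.59423 Mg and 0.59423 O.
40.81 wt% FeO ÷ 71.844 g/mol = 0.56804 mol, giving 0.56804 Fe and 0.56804 O.
34.69 wt% SiO2 ÷ 60.083 g/mol = 0.57737 mol, giving 0.57737 Si and 1.15474 O.
Oxygen sums to 2.31701; scaling by 4/2.31701 = 1.72636 puts the formula on 4 O.
Mg: 0.59423 × 1.72636 = 1.026 atoms per formula unit.

1.026 Mg apfu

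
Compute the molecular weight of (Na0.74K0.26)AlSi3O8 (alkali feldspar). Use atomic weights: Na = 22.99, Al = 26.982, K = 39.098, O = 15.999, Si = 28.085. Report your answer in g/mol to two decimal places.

The formula mass is the sum 0.74×22.99 + 0.26×39.098 + 1×26.982 + 3×28.085 + 8×15.999.

266.41 g/mol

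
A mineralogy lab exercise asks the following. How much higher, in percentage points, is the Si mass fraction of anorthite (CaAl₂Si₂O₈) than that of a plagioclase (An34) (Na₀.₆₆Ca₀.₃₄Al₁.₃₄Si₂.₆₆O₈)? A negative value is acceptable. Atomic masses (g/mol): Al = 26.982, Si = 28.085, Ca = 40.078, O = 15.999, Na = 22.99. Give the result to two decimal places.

M(CaAl₂Si₂O₈) = 278.204 g/mol, so wt% Si = 56.170/278.204 × 100 = 20.19%.
M(Na₀.₆₆Ca₀.₃₄Al₁.₃₄Si₂.₆₆O₈) = 267.654 g/mol, so wt% Si = 74.706/267.654 × 100 = 27.91%.
20.19 − 27.91 = -7.72 pp.

-7.72 percentage points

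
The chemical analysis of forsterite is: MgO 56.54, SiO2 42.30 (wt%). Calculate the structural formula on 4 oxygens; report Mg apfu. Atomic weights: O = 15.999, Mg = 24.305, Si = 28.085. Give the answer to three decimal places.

1.996 Mg apfu

56.54 wt% MgO ÷ 40.304 g/mol = 1.40284 mol, giving 1.40284 Mg and 1.40284 O.
42.30 wt% SiO2 ÷ 60.083 g/mol = 0.70403 mol, giving 0.70403 Si and 1.40806 O.
Oxygen sums to 2.81090; scaling by 4/2.81090 = 1.42303 puts the formula on 4 O.
Mg: 1.40284 × 1.42303 = 1.996 atoms per formula unit.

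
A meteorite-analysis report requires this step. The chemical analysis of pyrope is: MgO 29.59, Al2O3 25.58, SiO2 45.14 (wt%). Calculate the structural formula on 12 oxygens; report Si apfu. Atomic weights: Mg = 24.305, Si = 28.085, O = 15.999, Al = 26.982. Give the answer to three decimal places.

3.016 Si apfu

29.59 wt% MgO ÷ 40.304 g/mol = 0.73417 mol, giving 0.73417 Mg and 0.73417 O.
25.58 wt% Al2O3 ÷ 101.961 g/mol = 0.25088 mol, giving 0.50176 Al and 0.75264 O.
45.14 wt% SiO2 ÷ 60.083 g/mol = 0.75129 mol, giving 0.75129 Si and 1.50258 O.
Oxygen sums to 2.98939; scaling by 12/2.98939 = 4.01420 puts the formula on 12 O.
Si: 0.75129 × 4.01420 = 3.016 atoms per formula unit.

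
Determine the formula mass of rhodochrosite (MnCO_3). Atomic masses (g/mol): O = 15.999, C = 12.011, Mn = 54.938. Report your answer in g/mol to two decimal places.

114.95 g/mol

Mn: 1 × 54.938 = 54.9380
C: 1 × 12.011 = 12.0110
O: 3 × 15.999 = 47.9970
Summing the contributions gives the formula mass.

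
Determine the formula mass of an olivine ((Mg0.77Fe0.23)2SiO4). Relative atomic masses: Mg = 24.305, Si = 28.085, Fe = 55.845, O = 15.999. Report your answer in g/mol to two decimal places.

Mg: 1.54 × 24.305 = 37.4297
Fe: 0.46 × 55.845 = 25.6887
Si: 1 × 28.085 = 28.0850
O: 4 × 15.999 = 63.9960
Summing the contributions gives the formula mass.

155.20 g/mol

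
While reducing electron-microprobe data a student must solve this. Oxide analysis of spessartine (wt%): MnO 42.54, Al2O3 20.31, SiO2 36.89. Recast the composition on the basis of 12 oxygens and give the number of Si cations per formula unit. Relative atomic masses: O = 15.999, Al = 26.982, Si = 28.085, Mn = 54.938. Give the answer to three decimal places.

MnO (M=70.937): mol = 0.59969; Mn = 0.59969, O = 0.59969.
Al2O3 (M=101.961): mol = 0.19919; Al = 0.39838, O = 0.59757.
SiO2 (M=60.083): mol = 0.61398; Si = 0.61398, O = 1.22796.
ΣO = 2.42522; factor = 12/ΣO = 4.94800.
Si apfu = 0.61398 × 4.94800 = 3.038.

3.038 Si apfu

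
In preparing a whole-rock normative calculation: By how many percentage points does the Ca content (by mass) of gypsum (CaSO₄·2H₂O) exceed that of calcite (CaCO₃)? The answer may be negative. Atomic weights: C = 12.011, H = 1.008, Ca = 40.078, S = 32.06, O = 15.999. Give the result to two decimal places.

Ca in CaSO₄·2H₂O: molar mass 172.164 g/mol; 1×40.078 = 40.078 g → 23.28 wt%.
Ca in CaCO₃: molar mass 100.086 g/mol; 1×40.078 = 40.078 g → 40.04 wt%.
Difference = 23.28 − 40.04 = -16.76 percentage points.

-16.76 percentage points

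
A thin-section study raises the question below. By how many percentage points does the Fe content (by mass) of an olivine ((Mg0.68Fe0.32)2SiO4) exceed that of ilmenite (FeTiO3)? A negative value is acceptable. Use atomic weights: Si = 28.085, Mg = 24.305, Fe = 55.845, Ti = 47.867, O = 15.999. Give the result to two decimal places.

Fe in (Mg0.68Fe0.32)2SiO4: molar mass 160.877 g/mol; 0.64×55.845 = 35.741 g → 22.22 wt%.
Fe in FeTiO3: molar mass 151.709 g/mol; 1×55.845 = 55.845 g → 36.81 wt%.
Difference = 22.22 − 36.81 = -14.59 percentage points.

-14.59 percentage points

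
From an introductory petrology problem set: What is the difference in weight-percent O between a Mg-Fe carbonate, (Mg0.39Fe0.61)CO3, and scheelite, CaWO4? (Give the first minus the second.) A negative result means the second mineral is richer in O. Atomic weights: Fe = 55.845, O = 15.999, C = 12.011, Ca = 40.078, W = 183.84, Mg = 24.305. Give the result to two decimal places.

24.12 percentage points

First mineral: 47.997 g O in 103.552 g formula = 46.35 wt% O.
Second mineral: 63.996 g O in 287.914 g formula = 22.23 wt% O.
46.35% − 22.23% gives a difference of 24.12 percentage points.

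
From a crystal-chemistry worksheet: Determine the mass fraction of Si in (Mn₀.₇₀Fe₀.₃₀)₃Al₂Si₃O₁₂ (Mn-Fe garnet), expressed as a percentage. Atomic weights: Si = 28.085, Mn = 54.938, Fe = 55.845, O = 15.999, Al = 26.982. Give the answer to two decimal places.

Molar mass of (Mn₀.₇₀Fe₀.₃₀)₃Al₂Si₃O₁₂: 2.10×54.938 + 0.90×55.845 + 2×26.982 + 3×28.085 + 12×15.999 = 495.837 g/mol.
Mass of Si per formula unit: 3 × 28.085 = 84.255 g.
Weight fraction Si = 84.255 / 495.837 = 0.1699.

16.99 wt%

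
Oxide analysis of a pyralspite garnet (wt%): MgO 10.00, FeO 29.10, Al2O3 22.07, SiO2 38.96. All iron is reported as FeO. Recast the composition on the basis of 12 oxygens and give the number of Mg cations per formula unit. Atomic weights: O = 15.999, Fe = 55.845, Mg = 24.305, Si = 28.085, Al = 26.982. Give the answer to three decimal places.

10.00 wt% MgO ÷ 40.304 g/mol = 0.24811 mol, giving 0.24811 Mg and 0.24811 O.
29.10 wt% FeO ÷ 71.844 g/mol = 0.40504 mol, giving 0.40504 Fe and 0.40504 O.
22.07 wt% Al2O3 ÷ 101.961 g/mol = 0.21646 mol, giving 0.43292 Al and 0.64938 O.
38.96 wt% SiO2 ÷ 60.083 g/mol = 0.64844 mol, giving 0.64844 Si and 1.29688 O.
Oxygen sums to 2.59941; scaling by 12/2.59941 = 4.61643 puts the formula on 12 O.
Mg: 0.24811 × 4.61643 = 1.145 atoms per formula unit.

1.145 Mg apfu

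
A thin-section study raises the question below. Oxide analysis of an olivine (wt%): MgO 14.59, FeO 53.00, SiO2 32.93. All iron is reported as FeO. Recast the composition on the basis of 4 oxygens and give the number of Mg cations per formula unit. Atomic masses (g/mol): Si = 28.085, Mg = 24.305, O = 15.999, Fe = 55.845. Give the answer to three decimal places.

MgO (M=40.304): mol = 0.36200; Mg = 0.36200, O = 0.36200.
FeO (M=71.844): mol = 0.73771; Fe = 0.73771, O = 0.73771.
SiO2 (M=60.083): mol = 0.54808; Si = 0.54808, O = 1.09616.
ΣO = 2.19587; factor = 4/ΣO = 1.82160.
Mg apfu = 0.36200 × 1.82160 = 0.659.

0.659 Mg apfu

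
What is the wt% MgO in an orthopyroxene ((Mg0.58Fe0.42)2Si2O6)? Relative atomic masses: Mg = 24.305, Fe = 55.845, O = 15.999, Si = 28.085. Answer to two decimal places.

M((Mg0.58Fe0.42)2Si2O6) = 227.268 g/mol; M(MgO) = 40.304 g/mol.
Moles MgO per formula unit = 1.16 Mg ÷ 1 = 1.1600.
MgO fraction = (1.1600 × 40.304) / 227.268 = 46.753/227.268 = 0.2057.

20.57 wt%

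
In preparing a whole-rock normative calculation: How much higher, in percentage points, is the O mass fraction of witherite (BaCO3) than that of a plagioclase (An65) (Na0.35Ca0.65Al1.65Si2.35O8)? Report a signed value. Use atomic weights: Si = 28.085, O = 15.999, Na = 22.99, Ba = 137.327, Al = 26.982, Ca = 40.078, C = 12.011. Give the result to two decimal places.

-22.63 percentage points

O in BaCO3: molar mass 197.335 g/mol; 3×15.999 = 47.997 g → 24.32 wt%.
O in Na0.35Ca0.65Al1.65Si2.35O8: molar mass 272.609 g/mol; 8×15.999 = 127.992 g → 46.95 wt%.
Difference = 24.32 − 46.95 = -22.63 percentage points.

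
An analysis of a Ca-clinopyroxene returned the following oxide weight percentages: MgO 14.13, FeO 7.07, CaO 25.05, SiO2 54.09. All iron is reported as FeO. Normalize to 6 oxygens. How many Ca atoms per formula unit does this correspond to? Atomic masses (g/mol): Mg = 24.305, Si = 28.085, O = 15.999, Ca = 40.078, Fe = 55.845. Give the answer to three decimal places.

14.13 wt% MgO ÷ 40.304 g/mol = 0.35059 mol, giving 0.35059 Mg and 0.35059 O.
7.07 wt% FeO ÷ 71.844 g/mol = 0.09841 mol, giving 0.09841 Fe and 0.09841 O.
25.05 wt% CaO ÷ 56.077 g/mol = 0.44671 mol, giving 0.44671 Ca and 0.44671 O.
54.09 wt% SiO2 ÷ 60.083 g/mol = 0.90025 mol, giving 0.90025 Si and 1.80050 O.
Oxygen sums to 2.69621; scaling by 6/2.69621 = 2.22535 puts the formula on 6 O.
Ca: 0.44671 × 2.22535 = 0.994 atoms per formula unit.

0.994 Ca apfu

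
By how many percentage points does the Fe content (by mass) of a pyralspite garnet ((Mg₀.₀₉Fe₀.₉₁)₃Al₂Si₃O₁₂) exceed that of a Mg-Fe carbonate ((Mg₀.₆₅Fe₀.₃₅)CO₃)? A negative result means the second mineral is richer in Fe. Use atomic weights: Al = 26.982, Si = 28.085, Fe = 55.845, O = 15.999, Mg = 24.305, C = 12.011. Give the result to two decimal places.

Fe in (Mg₀.₀₉Fe₀.₉₁)₃Al₂Si₃O₁₂: molar mass 489.226 g/mol; 2.73×55.845 = 152.457 g → 31.16 wt%.
Fe in (Mg₀.₆₅Fe₀.₃₅)CO₃: molar mass 95.352 g/mol; 0.35×55.845 = 19.546 g → 20.50 wt%.
Difference = 31.16 − 20.50 = 10.66 percentage points.

10.66 percentage points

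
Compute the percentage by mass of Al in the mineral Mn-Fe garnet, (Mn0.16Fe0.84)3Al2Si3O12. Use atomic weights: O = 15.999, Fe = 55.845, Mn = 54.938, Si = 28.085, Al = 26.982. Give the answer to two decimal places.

10.85 wt%

Molar mass of (Mn0.16Fe0.84)3Al2Si3O12: 0.48·54.938 + 2.52·55.845 + 2·26.982 + 3·28.085 + 12·15.999 = 497.307 g/mol.
Mass of Al per formula unit: 2 × 26.982 = 53.964 g.
Weight fraction Al = 53.964 / 497.307 = 0.1085.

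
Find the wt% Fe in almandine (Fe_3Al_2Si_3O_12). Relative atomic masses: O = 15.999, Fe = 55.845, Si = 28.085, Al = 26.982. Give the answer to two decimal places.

33.66 mass %

M(Fe_3Al_2Si_3O_12) = 497.742 g/mol.
Fe contributes 3 × 55.845 = 167.535 g per mole.
167.535/497.742 = 0.3366 → 33.66%.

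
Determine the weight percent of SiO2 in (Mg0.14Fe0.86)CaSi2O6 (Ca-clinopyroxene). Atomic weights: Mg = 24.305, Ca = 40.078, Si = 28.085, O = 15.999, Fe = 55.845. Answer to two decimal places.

M((Mg0.14Fe0.86)CaSi2O6) = 243.671 g/mol; M(SiO2) = 60.083 g/mol.
Moles SiO2 per formula unit = 2 Si ÷ 1 = 2.0000.
SiO2 fraction = (2.0000 × 60.083) / 243.671 = 120.166/243.671 = 0.4931.

49.31 wt%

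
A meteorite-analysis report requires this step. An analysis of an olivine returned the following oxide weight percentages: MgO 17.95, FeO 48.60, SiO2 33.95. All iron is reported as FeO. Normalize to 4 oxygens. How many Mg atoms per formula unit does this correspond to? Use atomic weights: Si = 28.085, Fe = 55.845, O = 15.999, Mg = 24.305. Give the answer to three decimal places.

MgO (M=40.304): mol = 0.44537; Mg = 0.44537, O = 0.44537.
FeO (M=71.844): mol = 0.67647; Fe = 0.67647, O = 0.67647.
SiO2 (M=60.083): mol = 0.56505; Si = 0.56505, O = 1.13010.
ΣO = 2.25194; factor = 4/ΣO = 1.77625.
Mg apfu = 0.44537 × 1.77625 = 0.791.

0.791 Mg apfu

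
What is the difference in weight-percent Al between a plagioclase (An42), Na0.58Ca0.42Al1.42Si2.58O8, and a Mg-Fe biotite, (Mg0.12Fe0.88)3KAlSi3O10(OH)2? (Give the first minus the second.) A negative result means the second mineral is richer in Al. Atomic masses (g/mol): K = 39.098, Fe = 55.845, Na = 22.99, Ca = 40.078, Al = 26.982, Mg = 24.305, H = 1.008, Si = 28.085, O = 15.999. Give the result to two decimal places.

Al in Na0.58Ca0.42Al1.42Si2.58O8: molar mass 268.933 g/mol; 1.42×26.982 = 38.314 g → 14.25 wt%.
Al in (Mg0.12Fe0.88)3KAlSi3O10(OH)2: molar mass 500.520 g/mol; 1×26.982 = 26.982 g → 5.39 wt%.
Difference = 14.25 − 5.39 = 8.86 percentage points.

8.86 percentage points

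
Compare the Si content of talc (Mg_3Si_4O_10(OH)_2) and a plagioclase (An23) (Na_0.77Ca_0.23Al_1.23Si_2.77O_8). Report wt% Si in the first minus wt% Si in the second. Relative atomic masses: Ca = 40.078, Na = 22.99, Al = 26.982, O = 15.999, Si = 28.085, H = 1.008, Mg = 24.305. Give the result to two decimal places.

M(Mg_3Si_4O_10(OH)_2) = 379.259 g/mol, so wt% Si = 112.340/379.259 × 100 = 29.62%.
M(Na_0.77Ca_0.23Al_1.23Si_2.77O_8) = 265.896 g/mol, so wt% Si = 77.795/265.896 × 100 = 29.26%.
29.62 − 29.26 = 0.36 pp.

0.36 percentage points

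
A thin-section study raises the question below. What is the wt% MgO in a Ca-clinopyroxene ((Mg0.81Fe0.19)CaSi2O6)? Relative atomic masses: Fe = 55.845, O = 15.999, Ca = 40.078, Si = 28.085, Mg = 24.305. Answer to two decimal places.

14.67 wt%

M((Mg0.81Fe0.19)CaSi2O6) = 222.540 g/mol; M(MgO) = 40.304 g/mol.
Moles MgO per formula unit = 0.81 Mg ÷ 1 = 0.8100.
MgO fraction = (0.8100 × 40.304) / 222.540 = 32.646/222.540 = 0.1467.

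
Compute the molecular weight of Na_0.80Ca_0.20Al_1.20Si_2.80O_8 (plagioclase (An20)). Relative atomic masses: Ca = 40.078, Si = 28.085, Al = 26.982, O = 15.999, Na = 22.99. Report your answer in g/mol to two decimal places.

265.42 g/mol

Na: 0.80 × 22.99 = 18.3920
Ca: 0.20 × 40.078 = 8.0156
Al: 1.20 × 26.982 = 32.3784
Si: 2.80 × 28.085 = 78.6380
O: 8 × 15.999 = 127.9920
Summing the contributions gives the formula mass.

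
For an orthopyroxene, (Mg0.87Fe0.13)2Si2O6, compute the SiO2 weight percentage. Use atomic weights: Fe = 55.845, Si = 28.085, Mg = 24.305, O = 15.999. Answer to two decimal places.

Molar mass of (Mg0.87Fe0.13)2Si2O6 = 1.74×24.305 + 0.26×55.845 + 2×28.085 + 6×15.999 = 208.974 g/mol.
Each formula unit contains 2 Si, equivalent to 2/1 = 2.0000 mol SiO2.
M(SiO2) = 1×28.085 + 2×15.999 = 60.083 g/mol.
Mass of SiO2 per formula unit = 2.0000 × 60.083 = 120.166 g.
SiO2 wt% = 120.166 / 208.974 × 100 = 57.50%.

57.50 wt%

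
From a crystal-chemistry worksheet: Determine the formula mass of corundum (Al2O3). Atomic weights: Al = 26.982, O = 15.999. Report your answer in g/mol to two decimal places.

Al: 2 × 26.982 = 53.9640
O: 3 × 15.999 = 47.9970
Summing the contributions gives the formula mass.

101.96 g/mol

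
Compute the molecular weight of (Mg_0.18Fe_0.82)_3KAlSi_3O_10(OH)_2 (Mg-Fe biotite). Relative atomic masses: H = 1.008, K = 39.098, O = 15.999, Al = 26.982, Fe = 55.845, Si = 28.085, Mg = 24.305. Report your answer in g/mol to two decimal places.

494.84 g/mol

Mg: 0.54 × 24.305 = 13.1247
Fe: 2.46 × 55.845 = 137.3787
K: 1 × 39.098 = 39.0980
Al: 1 × 26.982 = 26.9820
Si: 3 × 28.085 = 84.2550
O: 12 × 15.999 = 191.9880
H: 2 × 1.008 = 2.0160
Summing the contributions gives the formula mass.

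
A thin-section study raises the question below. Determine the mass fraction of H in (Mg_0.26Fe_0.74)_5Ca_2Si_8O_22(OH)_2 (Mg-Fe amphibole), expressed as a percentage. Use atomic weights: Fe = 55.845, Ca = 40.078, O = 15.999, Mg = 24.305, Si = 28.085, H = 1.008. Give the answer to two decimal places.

0.22 mass %

Molar mass of (Mg_0.26Fe_0.74)_5Ca_2Si_8O_22(OH)_2: 1.30*24.305 + 3.70*55.845 + 2*40.078 + 8*28.085 + 24*15.999 + 2*1.008 = 929.051 g/mol.
Mass of H per formula unit: 2 × 1.008 = 2.016 g.
Weight fraction H = 2.016 / 929.051 = 0.0022.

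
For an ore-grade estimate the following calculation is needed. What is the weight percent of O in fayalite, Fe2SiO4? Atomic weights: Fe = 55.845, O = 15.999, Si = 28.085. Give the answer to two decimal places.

Molar mass of Fe2SiO4: 2×55.845 + 1×28.085 + 4×15.999 = 203.771 g/mol.
Mass of O per formula unit: 4 × 15.999 = 63.996 g.
Weight fraction O = 63.996 / 203.771 = 0.3141.

31.41 wt%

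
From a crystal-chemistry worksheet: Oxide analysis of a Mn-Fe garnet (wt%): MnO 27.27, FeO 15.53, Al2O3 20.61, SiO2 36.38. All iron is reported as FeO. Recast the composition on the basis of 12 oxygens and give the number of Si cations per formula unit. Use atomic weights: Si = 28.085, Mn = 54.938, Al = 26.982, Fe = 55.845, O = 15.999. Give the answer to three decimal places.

MnO: 27.27/70.937 = 0.38443 mol → 0.38443 mol Mn, 0.38443 mol O.
FeO: 15.53/71.844 = 0.21616 mol → 0.21616 mol Fe, 0.21616 mol O.
Al2O3: 20.61/101.961 = 0.20214 mol → 0.40428 mol Al, 0.60642 mol O.
SiO2: 36.38/60.083 = 0.60550 mol → 0.60550 mol Si, 1.21100 mol O.
Total oxygen = 2.41801 mol. Normalization factor = 12/2.41801 = 4.96276.
Si per 12 O = 0.60550 × 4.96276 = 3.005.

3.005 Si apfu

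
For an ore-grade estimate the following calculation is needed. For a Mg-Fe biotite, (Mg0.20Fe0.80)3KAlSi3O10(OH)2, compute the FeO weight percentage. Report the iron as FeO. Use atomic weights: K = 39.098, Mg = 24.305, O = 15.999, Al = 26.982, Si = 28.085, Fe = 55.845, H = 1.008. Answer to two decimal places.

Molar mass of (Mg0.20Fe0.80)3KAlSi3O10(OH)2 = 0.60*24.305 + 2.40*55.845 + 1*39.098 + 1*26.982 + 3*28.085 + 12*15.999 + 2*1.008 = 492.950 g/mol.
Each formula unit contains 2.40 Fe, equivalent to 2.40/1 = 2.4000 mol FeO.
M(FeO) = 1×55.845 + 1×15.999 = 71.844 g/mol.
Mass of FeO per formula unit = 2.4000 × 71.844 = 172.426 g.
FeO wt% = 172.426 / 492.950 × 100 = 34.98%.

34.98 wt%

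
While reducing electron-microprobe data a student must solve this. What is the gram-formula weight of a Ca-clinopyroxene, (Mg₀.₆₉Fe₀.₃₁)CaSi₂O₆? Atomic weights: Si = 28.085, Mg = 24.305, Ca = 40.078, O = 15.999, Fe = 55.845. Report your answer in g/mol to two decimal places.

226.32 g/mol

M = 0.69×24.305 + 0.31×55.845 + 1×40.078 + 2×28.085 + 6×15.999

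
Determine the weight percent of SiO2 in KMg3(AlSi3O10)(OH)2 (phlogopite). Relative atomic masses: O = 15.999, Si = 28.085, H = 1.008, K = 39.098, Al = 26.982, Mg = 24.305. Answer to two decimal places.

M(KMg3(AlSi3O10)(OH)2) = 417.254 g/mol; M(SiO2) = 60.083 g/mol.
Moles SiO2 per formula unit = 3 Si ÷ 1 = 3.0000.
SiO2 fraction = (3.0000 × 60.083) / 417.254 = 180.249/417.254 = 0.4320.

43.20 wt%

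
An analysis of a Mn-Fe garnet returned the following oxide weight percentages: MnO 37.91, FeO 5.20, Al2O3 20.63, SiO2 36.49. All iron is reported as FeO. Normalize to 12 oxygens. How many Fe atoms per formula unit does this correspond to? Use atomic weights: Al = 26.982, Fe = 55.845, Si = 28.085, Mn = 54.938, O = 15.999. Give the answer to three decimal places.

MnO: 37.91/70.937 = 0.53442 mol → 0.53442 mol Mn, 0.53442 mol O.
FeO: 5.20/71.844 = 0.07238 mol → 0.07238 mol Fe, 0.07238 mol O.
Al2O3: 20.63/101.961 = 0.20233 mol → 0.40466 mol Al, 0.60699 mol O.
SiO2: 36.49/60.083 = 0.60733 mol → 0.60733 mol Si, 1.21466 mol O.
Total oxygen = 2.42845 mol. Normalization factor = 12/2.42845 = 4.94142.
Fe per 12 O = 0.07238 × 4.94142 = 0.358.

0.358 Fe apfu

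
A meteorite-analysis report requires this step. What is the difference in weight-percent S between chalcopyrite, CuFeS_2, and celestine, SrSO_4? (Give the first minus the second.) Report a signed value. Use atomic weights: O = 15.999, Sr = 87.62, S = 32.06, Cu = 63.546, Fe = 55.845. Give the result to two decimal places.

M(CuFeS_2) = 183.511 g/mol, so wt% S = 64.120/183.511 × 100 = 34.94%.
M(SrSO_4) = 183.676 g/mol, so wt% S = 32.060/183.676 × 100 = 17.45%.
34.94 − 17.45 = 17.49 pp.

17.49 percentage points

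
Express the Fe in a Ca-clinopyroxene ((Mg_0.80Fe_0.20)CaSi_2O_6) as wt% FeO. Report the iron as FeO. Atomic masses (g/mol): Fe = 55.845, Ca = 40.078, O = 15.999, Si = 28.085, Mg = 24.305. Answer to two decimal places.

M((Mg_0.80Fe_0.20)CaSi_2O_6) = 222.855 g/mol; M(FeO) = 71.844 g/mol.
Moles FeO per formula unit = 0.20 Fe ÷ 1 = 0.2000.
FeO fraction = (0.2000 × 71.844) / 222.855 = 14.369/222.855 = 0.0645.

6.45 wt%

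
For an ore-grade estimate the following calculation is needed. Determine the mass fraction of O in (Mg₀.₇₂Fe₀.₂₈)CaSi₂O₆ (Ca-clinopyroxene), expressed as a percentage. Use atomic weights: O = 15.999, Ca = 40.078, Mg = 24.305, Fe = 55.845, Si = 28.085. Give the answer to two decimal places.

Formula mass = 0.72·24.305 + 0.28·55.845 + 1·40.078 + 2·28.085 + 6·15.999 = 225.378 g/mol, of which 95.994 g is O.
So O makes up 95.994/225.378 = 0.4259 of the mass, i.e. 42.59%.

42.59 wt%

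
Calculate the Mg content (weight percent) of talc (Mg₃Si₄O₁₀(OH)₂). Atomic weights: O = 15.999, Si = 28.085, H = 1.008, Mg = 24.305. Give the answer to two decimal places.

19.23 weight percent

Formula mass = 3×24.305 + 4×28.085 + 12×15.999 + 2×1.008 = 379.259 g/mol, of which 72.915 g is Mg.
So Mg makes up 72.915/379.259 = 0.1923 of the mass, i.e. 19.23%.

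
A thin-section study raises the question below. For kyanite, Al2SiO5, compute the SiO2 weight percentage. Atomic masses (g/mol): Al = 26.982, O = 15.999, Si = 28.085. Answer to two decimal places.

M(Al2SiO5) = 162.044 g/mol; M(SiO2) = 60.083 g/mol.
Moles SiO2 per formula unit = 1 Si ÷ 1 = 1.0000.
SiO2 fraction = (1.0000 × 60.083) / 162.044 = 60.083/162.044 = 0.3708.

37.08 wt%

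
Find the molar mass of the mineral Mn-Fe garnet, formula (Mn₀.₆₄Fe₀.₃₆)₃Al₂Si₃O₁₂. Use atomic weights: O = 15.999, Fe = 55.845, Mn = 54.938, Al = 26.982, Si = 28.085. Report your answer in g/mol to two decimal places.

M = 1.92(54.938) + 1.08(55.845) + 2(26.982) + 3(28.085) + 12(15.999)

496.00 g/mol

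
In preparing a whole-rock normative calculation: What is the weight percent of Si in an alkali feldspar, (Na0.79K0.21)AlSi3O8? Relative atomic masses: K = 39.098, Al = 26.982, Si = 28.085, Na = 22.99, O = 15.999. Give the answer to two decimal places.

31.72 wt%

Formula mass = 0.79×22.99 + 0.21×39.098 + 1×26.982 + 3×28.085 + 8×15.999 = 265.602 g/mol, of which 84.255 g is Si.
So Si makes up 84.255/265.602 = 0.3172 of the mass, i.e. 31.72%.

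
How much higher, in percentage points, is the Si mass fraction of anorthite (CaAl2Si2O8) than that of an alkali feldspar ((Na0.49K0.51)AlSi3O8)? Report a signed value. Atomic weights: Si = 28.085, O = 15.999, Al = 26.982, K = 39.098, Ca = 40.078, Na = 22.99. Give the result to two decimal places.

-10.97 percentage points

Si in CaAl2Si2O8: molar mass 278.204 g/mol; 2×28.085 = 56.170 g → 20.19 wt%.
Si in (Na0.49K0.51)AlSi3O8: molar mass 270.434 g/mol; 3×28.085 = 84.255 g → 31.16 wt%.
Difference = 20.19 − 31.16 = -10.97 percentage points.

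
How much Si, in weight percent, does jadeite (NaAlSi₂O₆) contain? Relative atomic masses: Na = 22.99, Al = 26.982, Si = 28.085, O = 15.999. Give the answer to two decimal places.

Formula mass = 1×22.99 + 1×26.982 + 2×28.085 + 6×15.999 = 202.136 g/mol, of which 56.170 g is Si.
So Si makes up 56.170/202.136 = 0.2779 of the mass, i.e. 27.79%.

27.79 weight percent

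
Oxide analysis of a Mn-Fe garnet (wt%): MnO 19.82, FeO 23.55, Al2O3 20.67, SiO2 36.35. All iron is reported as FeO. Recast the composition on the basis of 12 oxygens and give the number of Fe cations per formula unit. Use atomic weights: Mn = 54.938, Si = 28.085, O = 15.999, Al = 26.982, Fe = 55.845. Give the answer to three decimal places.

1.622 Fe apfu

MnO: 19.82/70.937 = 0.27940 mol → 0.27940 mol Mn, 0.27940 mol O.
FeO: 23.55/71.844 = 0.32779 mol → 0.32779 mol Fe, 0.32779 mol O.
Al2O3: 20.67/101.961 = 0.20272 mol → 0.40544 mol Al, 0.60816 mol O.
SiO2: 36.35/60.083 = 0.60500 mol → 0.60500 mol Si, 1.21000 mol O.
Total oxygen = 2.42535 mol. Normalization factor = 12/2.42535 = 4.94774.
Fe per 12 O = 0.32779 × 4.94774 = 1.622.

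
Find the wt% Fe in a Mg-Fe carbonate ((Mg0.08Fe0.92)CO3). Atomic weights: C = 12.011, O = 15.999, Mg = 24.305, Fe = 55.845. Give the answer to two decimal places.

45.33 weight percent

Formula mass = 0.08·24.305 + 0.92·55.845 + 1·12.011 + 3·15.999 = 113.330 g/mol, of which 51.377 g is Fe.
So Fe makes up 51.377/113.330 = 0.4533 of the mass, i.e. 45.33%.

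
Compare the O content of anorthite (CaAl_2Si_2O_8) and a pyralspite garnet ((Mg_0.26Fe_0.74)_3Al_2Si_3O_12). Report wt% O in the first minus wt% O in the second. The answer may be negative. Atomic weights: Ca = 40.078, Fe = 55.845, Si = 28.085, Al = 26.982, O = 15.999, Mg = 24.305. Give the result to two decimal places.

5.43 percentage points

First mineral: 127.992 g O in 278.204 g formula = 46.01 wt% O.
Second mineral: 191.988 g O in 473.141 g formula = 40.58 wt% O.
46.01% − 40.58% gives a difference of 5.43 percentage points.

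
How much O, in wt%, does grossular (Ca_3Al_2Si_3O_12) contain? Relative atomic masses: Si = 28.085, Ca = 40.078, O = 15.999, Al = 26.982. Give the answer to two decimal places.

Formula mass = 3×40.078 + 2×26.982 + 3×28.085 + 12×15.999 = 450.441 g/mol, of which 191.988 g is O.
So O makes up 191.988/450.441 = 0.4262 of the mass, i.e. 42.62%.

42.62 wt%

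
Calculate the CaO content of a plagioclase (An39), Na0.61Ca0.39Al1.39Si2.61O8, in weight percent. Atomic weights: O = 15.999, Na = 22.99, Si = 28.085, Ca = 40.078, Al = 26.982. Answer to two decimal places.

8.15 wt%

Formula mass = 268.453 g/mol.
0.39 Ca → 0.3900 mol CaO per formula unit; M(CaO) = 56.077, so CaO mass = 21.870 g.
21.870/268.453 × 100 = 8.15 wt%.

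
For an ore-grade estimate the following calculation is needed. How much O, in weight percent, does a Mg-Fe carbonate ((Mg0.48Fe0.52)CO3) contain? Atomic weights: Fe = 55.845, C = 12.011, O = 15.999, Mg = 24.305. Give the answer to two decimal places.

47.66 weight percent

M((Mg0.48Fe0.52)CO3) = 100.714 g/mol.
O contributes 3 × 15.999 = 47.997 g per mole.
47.997/100.714 = 0.4766 → 47.66%.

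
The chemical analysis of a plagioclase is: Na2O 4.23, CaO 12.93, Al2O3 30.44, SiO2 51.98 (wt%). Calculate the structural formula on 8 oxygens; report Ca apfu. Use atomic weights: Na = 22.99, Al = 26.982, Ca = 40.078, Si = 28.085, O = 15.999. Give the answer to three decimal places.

0.631 Ca apfu

Na2O: 4.23/61.979 = 0.06825 mol → 0.13650 mol Na, 0.06825 mol O.
CaO: 12.93/56.077 = 0.23058 mol → 0.23058 mol Ca, 0.23058 mol O.
Al2O3: 30.44/101.961 = 0.29855 mol → 0.59710 mol Al, 0.89565 mol O.
SiO2: 51.98/60.083 = 0.86514 mol → 0.86514 mol Si, 1.73028 mol O.
Total oxygen = 2.92476 mol. Normalization factor = 8/2.92476 = 2.73527.
Ca per 8 O = 0.23058 × 2.73527 = 0.631.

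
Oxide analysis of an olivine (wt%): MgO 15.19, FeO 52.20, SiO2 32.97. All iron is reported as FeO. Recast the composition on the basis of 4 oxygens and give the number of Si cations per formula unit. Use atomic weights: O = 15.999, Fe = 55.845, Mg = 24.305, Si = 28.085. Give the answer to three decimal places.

0.997 Si apfu

MgO (M=40.304): mol = 0.37689; Mg = 0.37689, O = 0.37689.
FeO (M=71.844): mol = 0.72657; Fe = 0.72657, O = 0.72657.
SiO2 (M=60.083): mol = 0.54874; Si = 0.54874, O = 1.09748.
ΣO = 2.20094; factor = 4/ΣO = 1.81741.
Si apfu = 0.54874 × 1.81741 = 0.997.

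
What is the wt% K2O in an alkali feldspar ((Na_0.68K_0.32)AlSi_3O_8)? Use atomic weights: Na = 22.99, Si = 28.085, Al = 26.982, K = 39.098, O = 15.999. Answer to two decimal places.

5.64 wt%

Molar mass of (Na_0.68K_0.32)AlSi_3O_8 = 0.68×22.99 + 0.32×39.098 + 1×26.982 + 3×28.085 + 8×15.999 = 267.374 g/mol.
Each formula unit contains 0.32 K, equivalent to 0.32/2 = 0.1600 mol K2O.
M(K2O) = 2×39.098 + 1×15.999 = 94.195 g/mol.
Mass of K2O per formula unit = 0.1600 × 94.195 = 15.071 g.
K2O wt% = 15.071 / 267.374 × 100 = 5.64%.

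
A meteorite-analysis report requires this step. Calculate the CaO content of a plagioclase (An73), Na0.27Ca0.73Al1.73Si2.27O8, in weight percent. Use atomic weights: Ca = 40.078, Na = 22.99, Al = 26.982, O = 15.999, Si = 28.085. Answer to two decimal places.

Molar mass of Na0.27Ca0.73Al1.73Si2.27O8 = 0.27×22.99 + 0.73×40.078 + 1.73×26.982 + 2.27×28.085 + 8×15.999 = 273.888 g/mol.
Each formula unit contains 0.73 Ca, equivalent to 0.73/1 = 0.7300 mol CaO.
M(CaO) = 1×40.078 + 1×15.999 = 56.077 g/mol.
Mass of CaO per formula unit = 0.7300 × 56.077 = 40.936 g.
CaO wt% = 40.936 / 273.888 × 100 = 14.95%.

14.95 wt%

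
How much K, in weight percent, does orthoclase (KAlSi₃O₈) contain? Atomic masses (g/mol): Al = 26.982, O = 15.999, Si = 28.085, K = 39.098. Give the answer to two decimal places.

14.05 weight percent

Formula mass = 1·39.098 + 1·26.982 + 3·28.085 + 8·15.999 = 278.327 g/mol, of which 39.098 g is K.
So K makes up 39.098/278.327 = 0.1405 of the mass, i.e. 14.05%.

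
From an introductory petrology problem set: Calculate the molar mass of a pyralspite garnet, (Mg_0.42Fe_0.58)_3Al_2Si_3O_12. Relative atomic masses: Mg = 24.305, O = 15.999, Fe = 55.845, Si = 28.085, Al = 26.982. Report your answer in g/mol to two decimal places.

The formula mass is the sum 1.26(24.305) + 1.74(55.845) + 2(26.982) + 3(28.085) + 12(15.999).

458.00 g/mol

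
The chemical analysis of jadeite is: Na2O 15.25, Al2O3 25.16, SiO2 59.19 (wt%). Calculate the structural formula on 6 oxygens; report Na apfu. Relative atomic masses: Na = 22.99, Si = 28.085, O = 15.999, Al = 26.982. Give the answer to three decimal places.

15.25 wt% Na2O ÷ 61.979 g/mol = 0.24605 mol, giving 0.49210 Na and 0.24605 O.
25.16 wt% Al2O3 ÷ 101.961 g/mol = 0.24676 mol, giving 0.49352 Al and 0.74028 O.
59.19 wt% SiO2 ÷ 60.083 g/mol = 0.98514 mol, giving 0.98514 Si and 1.97028 O.
Oxygen sums to 2.95661; scaling by 6/2.95661 = 2.02935 puts the formula on 6 O.
Na: 0.49210 × 2.02935 = 0.999 atoms per formula unit.

0.999 Na apfu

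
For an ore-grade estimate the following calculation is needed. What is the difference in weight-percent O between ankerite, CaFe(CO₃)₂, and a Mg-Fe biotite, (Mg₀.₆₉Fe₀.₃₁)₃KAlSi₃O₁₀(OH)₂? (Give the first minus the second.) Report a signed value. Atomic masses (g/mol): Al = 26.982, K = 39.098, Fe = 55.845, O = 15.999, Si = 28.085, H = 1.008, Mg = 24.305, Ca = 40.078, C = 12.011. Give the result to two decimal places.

O in CaFe(CO₃)₂: molar mass 215.939 g/mol; 6×15.999 = 95.994 g → 44.45 wt%.
O in (Mg₀.₆₉Fe₀.₃₁)₃KAlSi₃O₁₀(OH)₂: molar mass 446.586 g/mol; 12×15.999 = 191.988 g → 42.99 wt%.
Difference = 44.45 − 42.99 = 1.46 percentage points.

1.46 percentage points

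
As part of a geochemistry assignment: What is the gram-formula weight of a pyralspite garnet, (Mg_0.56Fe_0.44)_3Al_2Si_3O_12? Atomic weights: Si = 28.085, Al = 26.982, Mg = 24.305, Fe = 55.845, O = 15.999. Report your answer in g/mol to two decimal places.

444.75 g/mol

M = 1.68×24.305 + 1.32×55.845 + 2×26.982 + 3×28.085 + 12×15.999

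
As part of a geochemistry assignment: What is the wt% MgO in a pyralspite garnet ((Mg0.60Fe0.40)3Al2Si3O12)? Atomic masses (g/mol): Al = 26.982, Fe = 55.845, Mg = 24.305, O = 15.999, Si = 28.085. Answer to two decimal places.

Formula mass = 440.970 g/mol.
1.80 Mg → 1.8000 mol MgO per formula unit; M(MgO) = 40.304, so MgO mass = 72.547 g.
72.547/440.970 × 100 = 16.45 wt%.

16.45 wt%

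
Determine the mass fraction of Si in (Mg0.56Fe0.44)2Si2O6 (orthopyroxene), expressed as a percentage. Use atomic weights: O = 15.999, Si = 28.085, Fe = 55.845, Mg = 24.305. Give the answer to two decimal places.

M((Mg0.56Fe0.44)2Si2O6) = 228.529 g/mol.
Si contributes 2 × 28.085 = 56.170 g per mole.
56.170/228.529 = 0.2458 → 24.58%.

24.58 weight percent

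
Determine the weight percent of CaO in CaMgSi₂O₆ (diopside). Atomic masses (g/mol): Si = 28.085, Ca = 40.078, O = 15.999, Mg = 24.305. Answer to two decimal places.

M(CaMgSi₂O₆) = 216.547 g/mol; M(CaO) = 56.077 g/mol.
Moles CaO per formula unit = 1 Ca ÷ 1 = 1.0000.
CaO fraction = (1.0000 × 56.077) / 216.547 = 56.077/216.547 = 0.2590.

25.90 wt%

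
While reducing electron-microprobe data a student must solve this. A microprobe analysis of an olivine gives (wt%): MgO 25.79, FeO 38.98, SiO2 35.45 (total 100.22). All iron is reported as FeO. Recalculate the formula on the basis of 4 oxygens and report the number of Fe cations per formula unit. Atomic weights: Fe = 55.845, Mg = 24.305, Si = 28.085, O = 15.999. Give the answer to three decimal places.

0.919 Fe apfu

25.79 wt% MgO ÷ 40.304 g/mol = 0.63989 mol, giving 0.63989 Mg and 0.63989 O.
38.98 wt% FeO ÷ 71.844 g/mol = 0.54256 mol, giving 0.54256 Fe and 0.54256 O.
35.45 wt% SiO2 ÷ 60.083 g/mol = 0.59002 mol, giving 0.59002 Si and 1.18004 O.
Oxygen sums to 2.36249; scaling by 4/2.36249 = 1.69313 puts the formula on 4 O.
Fe: 0.54256 × 1.69313 = 0.919 atoms per formula unit.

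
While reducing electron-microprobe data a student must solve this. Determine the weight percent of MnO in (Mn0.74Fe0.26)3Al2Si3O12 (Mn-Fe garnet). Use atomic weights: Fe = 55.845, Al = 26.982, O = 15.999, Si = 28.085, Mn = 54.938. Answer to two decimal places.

Molar mass of (Mn0.74Fe0.26)3Al2Si3O12 = 2.22·54.938 + 0.78·55.845 + 2·26.982 + 3·28.085 + 12·15.999 = 495.728 g/mol.
Each formula unit contains 2.22 Mn, equivalent to 2.22/1 = 2.2200 mol MnO.
M(MnO) = 1×54.938 + 1×15.999 = 70.937 g/mol.
Mass of MnO per formula unit = 2.2200 × 70.937 = 157.480 g.
MnO wt% = 157.480 / 495.728 × 100 = 31.77%.

31.77 wt%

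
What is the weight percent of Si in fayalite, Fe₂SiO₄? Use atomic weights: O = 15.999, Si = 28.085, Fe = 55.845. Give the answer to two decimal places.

13.78 weight percent

Formula mass = 2×55.845 + 1×28.085 + 4×15.999 = 203.771 g/mol, of which 28.085 g is Si.
So Si makes up 28.085/203.771 = 0.1378 of the mass, i.e. 13.78%.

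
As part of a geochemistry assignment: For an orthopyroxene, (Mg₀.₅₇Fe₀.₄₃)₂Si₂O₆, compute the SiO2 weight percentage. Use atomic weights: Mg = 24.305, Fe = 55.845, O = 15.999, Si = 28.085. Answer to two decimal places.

52.73 wt%

Molar mass of (Mg₀.₅₇Fe₀.₄₃)₂Si₂O₆ = 1.14·24.305 + 0.86·55.845 + 2·28.085 + 6·15.999 = 227.898 g/mol.
Each formula unit contains 2 Si, equivalent to 2/1 = 2.0000 mol SiO2.
M(SiO2) = 1×28.085 + 2×15.999 = 60.083 g/mol.
Mass of SiO2 per formula unit = 2.0000 × 60.083 = 120.166 g.
SiO2 wt% = 120.166 / 227.898 × 100 = 52.73%.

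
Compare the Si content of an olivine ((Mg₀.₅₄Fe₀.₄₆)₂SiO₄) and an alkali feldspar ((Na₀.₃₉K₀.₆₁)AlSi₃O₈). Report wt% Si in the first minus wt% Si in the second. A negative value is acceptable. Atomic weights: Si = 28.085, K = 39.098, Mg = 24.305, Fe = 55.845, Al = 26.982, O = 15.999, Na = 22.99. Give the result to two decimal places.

M((Mg₀.₅₄Fe₀.₄₆)₂SiO₄) = 169.708 g/mol, so wt% Si = 28.085/169.708 × 100 = 16.55%.
M((Na₀.₃₉K₀.₆₁)AlSi₃O₈) = 272.045 g/mol, so wt% Si = 84.255/272.045 × 100 = 30.97%.
16.55 − 30.97 = -14.42 pp.

-14.42 percentage points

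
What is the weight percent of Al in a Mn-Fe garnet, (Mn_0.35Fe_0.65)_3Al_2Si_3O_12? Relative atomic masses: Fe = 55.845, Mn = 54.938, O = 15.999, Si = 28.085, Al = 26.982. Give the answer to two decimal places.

10.86 wt%

Formula mass = 1.05*54.938 + 1.95*55.845 + 2*26.982 + 3*28.085 + 12*15.999 = 496.790 g/mol, of which 53.964 g is Al.
So Al makes up 53.964/496.790 = 0.1086 of the mass, i.e. 10.86%.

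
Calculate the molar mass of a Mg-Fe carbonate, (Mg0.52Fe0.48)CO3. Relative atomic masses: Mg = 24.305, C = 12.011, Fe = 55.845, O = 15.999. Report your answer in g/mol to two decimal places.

Mg: 0.52 × 24.305 = 12.6386
Fe: 0.48 × 55.845 = 26.8056
C: 1 × 12.011 = 12.0110
O: 3 × 15.999 = 47.9970
Summing the contributions gives the formula mass.

99.45 g/mol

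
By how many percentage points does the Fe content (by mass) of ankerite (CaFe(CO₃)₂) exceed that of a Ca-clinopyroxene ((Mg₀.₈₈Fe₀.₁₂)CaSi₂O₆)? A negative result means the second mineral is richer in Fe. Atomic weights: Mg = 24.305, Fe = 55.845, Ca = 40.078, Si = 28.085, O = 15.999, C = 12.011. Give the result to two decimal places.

Fe in CaFe(CO₃)₂: molar mass 215.939 g/mol; 1×55.845 = 55.845 g → 25.86 wt%.
Fe in (Mg₀.₈₈Fe₀.₁₂)CaSi₂O₆: molar mass 220.332 g/mol; 0.12×55.845 = 6.701 g → 3.04 wt%.
Difference = 25.86 − 3.04 = 22.82 percentage points.

22.82 percentage points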